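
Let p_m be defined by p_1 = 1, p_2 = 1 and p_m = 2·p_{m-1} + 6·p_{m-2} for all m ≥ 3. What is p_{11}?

207488

Applying the relation repeatedly:
p_3 = 8  p_4 = 22  p_5 = 92  p_6 = 316  p_7 = 1184  p_8 = 4264  p_9 = 15632  p_{10} = 56848  p_{11} = 207488.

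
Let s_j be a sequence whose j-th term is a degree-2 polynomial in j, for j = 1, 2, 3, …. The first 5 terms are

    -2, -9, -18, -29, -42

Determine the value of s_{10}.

-137

1st diffs: -7, -9, -11, -13.
2nd diffs: -2, -2, -2 (constant).
So s_j = -j^2 - 4j + 3.
Evaluating at j = 10 gives s_{10} = -137.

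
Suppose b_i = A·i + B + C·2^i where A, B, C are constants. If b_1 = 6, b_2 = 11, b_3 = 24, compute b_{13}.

The three given values yield: A + B + 2C = 6; 2A + B + 4C = 11; 3A + B + 8C = 24.
Subtracting the first from the second: A + 2C = 5.
Subtracting the second from the third: A + 4C = 13.
Solving: C = 4, A = -3, then B = 1.
Hence b_{13} = -3·13 + 1 + 4·8192 = 32730.

32730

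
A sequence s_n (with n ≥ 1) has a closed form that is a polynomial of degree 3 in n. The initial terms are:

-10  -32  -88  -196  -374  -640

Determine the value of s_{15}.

-9964

1st diffs: -22, -56, -108, -178, -266.
2nd diffs: -34, -52, -70, -88.
3rd diffs: -18, -18, -18 (constant).
Newton forward-difference form: s_n = -10 + (-22)·C(n-1,1) + (-34)·C(n-1,2) + (-18)·C(n-1,3).
At n = 15: n-1 = 14, so s_{15} = -10 - 308 - 3094 - 6552 = -9964.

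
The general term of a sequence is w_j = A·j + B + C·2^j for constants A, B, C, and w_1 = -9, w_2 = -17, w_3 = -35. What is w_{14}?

Write the equations: A + B + 2C = -9; 2A + B + 4C = -17; 3A + B + 8C = -35.
Subtracting the first from the second: A + 2C = -8.
Subtracting the second from the third: A + 4C = -18.
Solving: C = -5, A = 2, then B = -1.
Therefore w_{14} = 28 + (-1) + (-5)·16384 = -81893.

-81893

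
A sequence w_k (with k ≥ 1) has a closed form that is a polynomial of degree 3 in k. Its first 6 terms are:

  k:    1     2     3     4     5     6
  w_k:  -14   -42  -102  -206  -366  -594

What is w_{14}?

-6306

1st diffs: -28, -60, -104, -160, -228.
2nd diffs: -32, -44, -56, -68.
3rd diffs: -12, -12, -12 (constant).
So w_k = -2k^3 - 4k^2 - 2k - 6.
Evaluating at k = 14 gives w_{14} = -6306.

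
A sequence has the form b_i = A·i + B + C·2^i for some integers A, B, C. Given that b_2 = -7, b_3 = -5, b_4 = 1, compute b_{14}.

The three given values yield: 2A + B + 4C = -7; 3A + B + 8C = -5; 4A + B + 16C = 1.
Subtracting the first from the second: A + 4C = 2.
Subtracting the second from the third: A + 8C = 6.
Solving: C = 1, A = -2, then B = -7.
Therefore b_{14} = -28 + (-7) + 1·16384 = 16349.

16349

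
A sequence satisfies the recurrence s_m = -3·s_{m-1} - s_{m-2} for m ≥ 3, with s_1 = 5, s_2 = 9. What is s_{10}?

28191

Iterate the recurrence:
s_3 = -32; s_4 = 87; s_5 = -229; s_6 = 600; s_7 = -1571; s_8 = 4113; s_9 = -10768; s_{10} = 28191.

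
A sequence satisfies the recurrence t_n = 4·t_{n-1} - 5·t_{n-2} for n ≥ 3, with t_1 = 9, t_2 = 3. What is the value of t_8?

Iterate the recurrence:
t_3 = -33  t_4 = -147  t_5 = -423  t_6 = -957  t_7 = -1713  t_8 = -2067.

-2067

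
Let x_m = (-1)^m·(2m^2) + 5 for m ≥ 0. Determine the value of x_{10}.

(-1)^10 = 1; 2m^2 at m=10 is 200; so x_{10} = 205.

205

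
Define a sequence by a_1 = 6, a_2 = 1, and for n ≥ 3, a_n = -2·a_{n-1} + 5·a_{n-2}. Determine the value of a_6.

-739

Compute successive terms:
a_3 = 28;  a_4 = -51;  a_5 = 242;  a_6 = -739.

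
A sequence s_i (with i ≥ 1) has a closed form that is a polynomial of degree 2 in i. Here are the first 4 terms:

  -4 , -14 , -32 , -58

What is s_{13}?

-652

1st diffs: -10, -18, -26.
2nd diffs: -8, -8 (constant).
Newton forward-difference form: s_i = -4 + (-10)·C(i-1,1) + (-8)·C(i-1,2).
At i = 13: i-1 = 12, so s_{13} = -4 - 120 - 528 = -652.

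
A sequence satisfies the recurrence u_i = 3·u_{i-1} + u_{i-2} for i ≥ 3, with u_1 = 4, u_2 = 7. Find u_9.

u_3 = 25  u_4 = 82  u_5 = 271  u_6 = 895  u_7 = 2956  u_8 = 9763  u_9 = 32245.

32245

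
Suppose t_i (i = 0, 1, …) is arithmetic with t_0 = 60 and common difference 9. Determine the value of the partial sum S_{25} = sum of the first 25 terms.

t_i = 60 + (i - 0)·9.
t_{24} = 276; S = 25·(60 + 276)/2 = 4200.

4200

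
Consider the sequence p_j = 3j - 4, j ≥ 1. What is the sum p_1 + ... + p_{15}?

Over j = 1..15: Σj = 120.
Total = (3)·120 + (-4)·15 = 300.

300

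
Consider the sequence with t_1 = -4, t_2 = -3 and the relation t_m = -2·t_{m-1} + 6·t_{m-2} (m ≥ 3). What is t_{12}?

1023264

Applying the relation repeatedly:
t_3 = -18  t_4 = 18  t_5 = -144  t_6 = 396  t_7 = -1656  t_8 = 5688  t_9 = -21312  t_{10} = 76752  t_{11} = -281376  t_{12} = 1023264.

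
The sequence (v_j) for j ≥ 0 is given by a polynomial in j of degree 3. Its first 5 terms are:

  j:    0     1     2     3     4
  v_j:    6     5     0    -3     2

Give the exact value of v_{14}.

1812

1st diffs: -1, -5, -3, 5.
2nd diffs: -4, 2, 8.
3rd diffs: 6, 6 (constant).
Newton forward-difference form: v_j = 6 + (-1)·C(j,1) + (-4)·C(j,2) + 6·C(j,3).
At j = 14: j = 14, so v_{14} = 6 - 14 - 364 + 2184 = 1812.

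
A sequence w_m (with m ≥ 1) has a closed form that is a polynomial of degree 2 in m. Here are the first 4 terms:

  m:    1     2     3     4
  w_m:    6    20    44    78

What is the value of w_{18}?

1st diffs: 14, 24, 34.
2nd diffs: 10, 10 (constant).
Newton forward-difference form: w_m = 6 + 14·C(m-1,1) + 10·C(m-1,2).
At m = 18: m-1 = 17, so w_{18} = 6 + 238 + 1360 = 1604.

1604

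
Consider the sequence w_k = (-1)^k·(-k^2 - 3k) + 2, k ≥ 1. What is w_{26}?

-752

(-1)^26 = 1; -k^2 - 3k at k=26 is -754; so w_{26} = -752.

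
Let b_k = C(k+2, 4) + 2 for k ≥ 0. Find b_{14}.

C(16, 4) = 1820, so b_{14} = 1822.

1822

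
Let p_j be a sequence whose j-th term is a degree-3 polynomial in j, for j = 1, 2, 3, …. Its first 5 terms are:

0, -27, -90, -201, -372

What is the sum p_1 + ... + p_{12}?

-15642

1st diffs: -27, -63, -111, -171.
2nd diffs: -36, -48, -60.
3rd diffs: -12, -12 (constant).
Newton forward-difference form: p_j = (-27)·C(j-1,1) + (-36)·C(j-1,2) + (-12)·C(j-1,3).
Continuing: …, -615, -942, -1365, -1896, …, p_{12} = -4257.
Summing j = 1..12 (12 terms) gives -15642.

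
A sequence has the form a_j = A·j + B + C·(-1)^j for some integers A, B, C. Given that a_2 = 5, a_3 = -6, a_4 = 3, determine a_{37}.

-40

Plug in j = 2, 3, 4: 2A + B + C = 5; 3A + B - C = -6; 4A + B + C = 3.
Subtracting the first from the second: A - 2C = -11.
Subtracting the second from the third: A + 2C = 9.
Solving: C = 5, A = -1, then B = 2.
So a_j = -1·j + 2 + 5·(-1)^j; at j=37 this is -40.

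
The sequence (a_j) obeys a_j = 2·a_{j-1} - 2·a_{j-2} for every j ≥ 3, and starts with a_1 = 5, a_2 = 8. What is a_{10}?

128

Step forward from the initial values:
a_3 = 6  a_4 = -4  a_5 = -20  a_6 = -32  a_7 = -24  a_8 = 16  a_9 = 80  a_{10} = 128.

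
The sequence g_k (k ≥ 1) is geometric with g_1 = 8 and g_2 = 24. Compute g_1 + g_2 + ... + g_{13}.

Common ratio r = 3.
g_k = 8·3^(k-1).
S = 8·(3^13 - 1)/(3 - 1) = 8·(1594323 - 1)/(2) = 6377288.

6377288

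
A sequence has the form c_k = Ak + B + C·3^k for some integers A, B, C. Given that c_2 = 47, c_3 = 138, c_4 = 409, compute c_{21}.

52301766036

Plug in k = 2, 3, 4: 2A + B + 9C = 47; 3A + B + 27C = 138; 4A + B + 81C = 409.
Subtracting the first from the second: A + 18C = 91.
Subtracting the second from the third: A + 54C = 271.
Solving: C = 5, A = 1, then B = 0.
Hence c_{21} = 1·21 + 0 + 5·10460353203 = 52301766036.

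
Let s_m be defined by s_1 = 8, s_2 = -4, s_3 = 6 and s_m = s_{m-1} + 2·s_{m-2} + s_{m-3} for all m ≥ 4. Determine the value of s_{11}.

Compute successive terms:
s_4 = 6; s_5 = 14; s_6 = 32; s_7 = 66; s_8 = 144; s_9 = 308; s_{10} = 662; s_{11} = 1422.

1422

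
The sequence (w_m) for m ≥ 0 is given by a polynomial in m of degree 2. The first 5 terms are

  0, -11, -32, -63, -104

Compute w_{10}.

1st diffs: -11, -21, -31, -41.
2nd diffs: -10, -10, -10 (constant).
So w_m = -5m^2 - 6m.
Evaluating at m = 10 gives w_{10} = -560.

-560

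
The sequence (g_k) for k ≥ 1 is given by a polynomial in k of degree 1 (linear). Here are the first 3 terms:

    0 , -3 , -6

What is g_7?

1st diffs: -3, -3 (constant).
So g_k = -3k + 3.
Evaluating at k = 7 gives g_7 = -18.

-18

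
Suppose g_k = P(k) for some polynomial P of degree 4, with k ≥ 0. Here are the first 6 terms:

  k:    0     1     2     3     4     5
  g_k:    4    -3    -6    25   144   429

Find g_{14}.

1st diffs: -7, -3, 31, 119, 285.
2nd diffs: 4, 34, 88, 166.
3rd diffs: 30, 54, 78.
4th diffs: 24, 24 (constant).
Newton forward-difference form: g_k = 4 + (-7)·C(k,1) + 4·C(k,2) + 30·C(k,3) + 24·C(k,4).
At k = 14: k = 14, so g_{14} = 4 - 98 + 364 + 10920 + 24024 = 35214.

35214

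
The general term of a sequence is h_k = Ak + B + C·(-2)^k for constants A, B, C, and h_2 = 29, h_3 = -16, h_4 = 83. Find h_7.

At k = 2, 3, 4: 2A + B + 4C = 29; 3A + B - 8C = -16; 4A + B + 16C = 83.
Subtracting the first from the second: A - 12C = -45.
Subtracting the second from the third: A + 24C = 99.
Solving: C = 4, A = 3, then B = 7.
Therefore h_7 = 21 + 7 + 4·(-128) = -484.

-484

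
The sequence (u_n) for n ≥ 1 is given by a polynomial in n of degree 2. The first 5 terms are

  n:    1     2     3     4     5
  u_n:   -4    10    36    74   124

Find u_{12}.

810

1st diffs: 14, 26, 38, 50.
2nd diffs: 12, 12, 12 (constant).
So u_n = 6n^2 - 4n - 6.
Evaluating at n = 12 gives u_{12} = 810.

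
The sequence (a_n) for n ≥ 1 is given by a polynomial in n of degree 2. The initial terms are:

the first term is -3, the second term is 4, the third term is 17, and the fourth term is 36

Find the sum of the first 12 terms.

1746

1st diffs: 7, 13, 19.
2nd diffs: 6, 6 (constant).
So a_n = 3n^2 - 2n - 4.
Continuing: …, 61, 92, 129, 172, …, a_{12} = 404.
Summing n = 1..12 (12 terms) gives 1746.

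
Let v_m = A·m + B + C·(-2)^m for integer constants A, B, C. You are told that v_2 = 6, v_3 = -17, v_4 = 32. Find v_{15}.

Plug in m = 2, 3, 4: 2A + B + 4C = 6; 3A + B - 8C = -17; 4A + B + 16C = 32.
Subtracting the first from the second: A - 12C = -23.
Subtracting the second from the third: A + 24C = 49.
Solving: C = 2, A = 1, then B = -4.
Hence v_{15} = 1·15 + (-4) + 2·(-32768) = -65525.

-65525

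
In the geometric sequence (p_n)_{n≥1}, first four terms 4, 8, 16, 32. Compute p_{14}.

32768

Common ratio r = 2.
p_n = 4·2^(n-1).
p_{14} = 4·2^13 = 32768.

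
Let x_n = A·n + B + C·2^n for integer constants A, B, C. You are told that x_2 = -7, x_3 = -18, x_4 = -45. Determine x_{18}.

-1048487

Plug in n = 2, 3, 4: 2A + B + 4C = -7; 3A + B + 8C = -18; 4A + B + 16C = -45.
Subtracting the first from the second: A + 4C = -11.
Subtracting the second from the third: A + 8C = -27.
Solving: C = -4, A = 5, then B = -1.
So x_n = 5·n + (-1) + (-4)·2^n; at n=18 this is -1048487.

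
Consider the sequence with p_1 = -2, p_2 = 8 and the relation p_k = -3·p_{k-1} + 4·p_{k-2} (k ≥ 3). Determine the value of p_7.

-8192

Iterate the recurrence:
p_3 = -32, p_4 = 128, p_5 = -512, p_6 = 2048, p_7 = -8192.
(Characteristic roots are 1 and -4.)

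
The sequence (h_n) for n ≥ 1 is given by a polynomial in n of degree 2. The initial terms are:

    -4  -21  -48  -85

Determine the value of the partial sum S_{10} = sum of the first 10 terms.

1st diffs: -17, -27, -37.
2nd diffs: -10, -10 (constant).
Newton forward-difference form: h_n = -4 + (-17)·C(n-1,1) + (-10)·C(n-1,2).
Continuing: …, -132, -189, -256, -333, …, h_{10} = -517.
Summing n = 1..10 (10 terms) gives -2005.

-2005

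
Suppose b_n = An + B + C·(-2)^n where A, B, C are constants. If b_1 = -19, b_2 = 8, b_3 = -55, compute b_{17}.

-655417

At n = 1, 2, 3: A + B - 2C = -19; 2A + B + 4C = 8; 3A + B - 8C = -55.
Subtracting the first from the second: A + 6C = 27.
Subtracting the second from the third: A - 12C = -63.
Solving: C = 5, A = -3, then B = -6.
Therefore b_{17} = -51 + (-6) + 5·(-131072) = -655417.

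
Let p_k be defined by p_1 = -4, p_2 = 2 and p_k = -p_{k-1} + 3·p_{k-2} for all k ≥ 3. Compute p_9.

-1598

p_3 = -14  p_4 = 20  p_5 = -62  p_6 = 122  p_7 = -308  p_8 = 674  p_9 = -1598.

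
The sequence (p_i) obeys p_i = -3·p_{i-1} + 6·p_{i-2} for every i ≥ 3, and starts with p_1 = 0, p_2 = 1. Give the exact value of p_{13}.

Applying the relation repeatedly:
p_3 = -3  p_4 = 15  p_5 = -63  …  p_{10} = 101655  p_{11} = -444447  p_{12} = 1943271  p_{13} = -8496495.

-8496495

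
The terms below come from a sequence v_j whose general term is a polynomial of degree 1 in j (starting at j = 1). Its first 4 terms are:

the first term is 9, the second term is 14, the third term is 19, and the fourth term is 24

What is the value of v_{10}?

1st diffs: 5, 5, 5 (constant).
So v_j = 5j + 4.
Evaluating at j = 10 gives v_{10} = 54.

54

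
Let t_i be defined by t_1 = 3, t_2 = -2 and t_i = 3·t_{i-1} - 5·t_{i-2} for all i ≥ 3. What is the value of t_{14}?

Compute successive terms:
t_3 = -21; t_4 = -53; t_5 = -54; …; t_{11} = -15246; t_{12} = -26753; t_{13} = -4029; t_{14} = 121678.

121678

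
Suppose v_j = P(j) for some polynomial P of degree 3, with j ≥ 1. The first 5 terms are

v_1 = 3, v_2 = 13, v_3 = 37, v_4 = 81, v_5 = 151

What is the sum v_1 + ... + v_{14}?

1st diffs: 10, 24, 44, 70.
2nd diffs: 14, 20, 26.
3rd diffs: 6, 6 (constant).
Newton forward-difference form: v_j = 3 + 10·C(j-1,1) + 14·C(j-1,2) + 6·C(j-1,3).
Continuing: …, 253, 393, 577, 811, …, v_{14} = 2941.
Summing j = 1..14 (14 terms) gives 12054.

12054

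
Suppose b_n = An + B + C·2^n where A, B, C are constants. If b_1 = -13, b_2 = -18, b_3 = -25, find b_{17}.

-131131

Plug in n = 1, 2, 3: A + B + 2C = -13; 2A + B + 4C = -18; 3A + B + 8C = -25.
Subtracting the first from the second: A + 2C = -5.
Subtracting the second from the third: A + 4C = -7.
Solving: C = -1, A = -3, then B = -8.
Hence b_{17} = -3·17 + (-8) + (-1)·131072 = -131131.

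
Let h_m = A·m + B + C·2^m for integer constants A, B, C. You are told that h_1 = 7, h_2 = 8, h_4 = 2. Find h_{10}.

At m = 1, 2, 4: A + B + 2C = 7; 2A + B + 4C = 8; 4A + B + 16C = 2.
Subtracting the first from the second: A + 2C = 1.
Subtracting the second from the third: 2A + 12C = -6.
Solving: C = -1, A = 3, then B = 6.
So h_m = 3·m + 6 + (-1)·2^m; at m=10 this is -988.

-988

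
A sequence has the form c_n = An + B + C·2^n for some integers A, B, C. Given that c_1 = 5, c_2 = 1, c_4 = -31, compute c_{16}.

-196567

At n = 1, 2, 4: A + B + 2C = 5; 2A + B + 4C = 1; 4A + B + 16C = -31.
Subtracting the first from the second: A + 2C = -4.
Subtracting the second from the third: 2A + 12C = -32.
Solving: C = -3, A = 2, then B = 9.
Therefore c_{16} = 32 + 9 + (-3)·65536 = -196567.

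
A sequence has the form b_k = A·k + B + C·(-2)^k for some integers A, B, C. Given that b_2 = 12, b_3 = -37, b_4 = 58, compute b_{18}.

Write the equations: 2A + B + 4C = 12; 3A + B - 8C = -37; 4A + B + 16C = 58.
Subtracting the first from the second: A - 12C = -49.
Subtracting the second from the third: A + 24C = 95.
Solving: C = 4, A = -1, then B = -2.
So b_k = -1·k + (-2) + 4·(-2)^k; at k=18 this is 1048556.

1048556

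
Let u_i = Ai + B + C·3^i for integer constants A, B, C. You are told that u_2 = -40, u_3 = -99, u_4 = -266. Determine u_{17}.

-387420577

Plug in i = 2, 3, 4: 2A + B + 9C = -40; 3A + B + 27C = -99; 4A + B + 81C = -266.
Subtracting the first from the second: A + 18C = -59.
Subtracting the second from the third: A + 54C = -167.
Solving: C = -3, A = -5, then B = -3.
Therefore u_{17} = -85 + (-3) + (-3)·129140163 = -387420577.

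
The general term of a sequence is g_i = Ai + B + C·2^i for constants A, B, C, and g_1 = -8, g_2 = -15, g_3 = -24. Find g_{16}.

-65617

Write the equations: A + B + 2C = -8; 2A + B + 4C = -15; 3A + B + 8C = -24.
Subtracting the first from the second: A + 2C = -7.
Subtracting the second from the third: A + 4C = -9.
Solving: C = -1, A = -5, then B = -1.
So g_i = -5·i + (-1) + (-1)·2^i; at i=16 this is -65617.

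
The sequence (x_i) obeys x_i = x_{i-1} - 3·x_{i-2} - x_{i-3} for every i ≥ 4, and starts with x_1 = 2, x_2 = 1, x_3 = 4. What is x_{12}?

Iterate the recurrence:
x_4 = -1  x_5 = -14  x_6 = -15  x_7 = 28  x_8 = 87  x_9 = 18  x_{10} = -271  x_{11} = -412  x_{12} = 383.

383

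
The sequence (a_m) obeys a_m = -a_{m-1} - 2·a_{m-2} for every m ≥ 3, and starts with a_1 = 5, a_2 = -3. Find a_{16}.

-643

Compute successive terms:
a_3 = -7, a_4 = 13, a_5 = 1, …, a_{13} = -95, a_{14} = 453, a_{15} = -263, a_{16} = -643.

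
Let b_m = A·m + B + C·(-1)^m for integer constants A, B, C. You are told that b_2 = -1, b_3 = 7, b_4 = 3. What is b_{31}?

The three given values yield: 2A + B + C = -1; 3A + B - C = 7; 4A + B + C = 3.
Subtracting the first from the second: A - 2C = 8.
Subtracting the second from the third: A + 2C = -4.
Solving: C = -3, A = 2, then B = -2.
Hence b_{31} = 2·31 + (-2) + (-3)·(-1) = 63.

63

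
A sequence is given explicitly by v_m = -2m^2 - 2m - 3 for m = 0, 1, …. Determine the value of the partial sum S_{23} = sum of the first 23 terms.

Over m = 0..22: Σm = 253, Σm² = 3795.
Total = (-2)·3795 + (-2)·253 + (-3)·23 = -8165.

-8165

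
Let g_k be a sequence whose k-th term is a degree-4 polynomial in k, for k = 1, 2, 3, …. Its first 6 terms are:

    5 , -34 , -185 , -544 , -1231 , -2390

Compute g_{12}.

1st diffs: -39, -151, -359, -687, -1159.
2nd diffs: -112, -208, -328, -472.
3rd diffs: -96, -120, -144.
4th diffs: -24, -24 (constant).
Newton forward-difference form: g_k = 5 + (-39)·C(k-1,1) + (-112)·C(k-1,2) + (-96)·C(k-1,3) + (-24)·C(k-1,4).
At k = 12: k-1 = 11, so g_{12} = 5 - 429 - 6160 - 15840 - 7920 = -30344.

-30344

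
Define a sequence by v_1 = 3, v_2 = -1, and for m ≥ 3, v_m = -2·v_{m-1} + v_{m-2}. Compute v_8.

Iterate the recurrence:
v_3 = 5  v_4 = -11  v_5 = 27  v_6 = -65  v_7 = 157  v_8 = -379.

-379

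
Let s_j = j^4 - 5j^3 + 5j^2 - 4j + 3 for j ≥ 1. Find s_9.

s_9 = 1·9^4 - 5·9^3 + 5·9^2 - 4·9 + 3 = 3288.

3288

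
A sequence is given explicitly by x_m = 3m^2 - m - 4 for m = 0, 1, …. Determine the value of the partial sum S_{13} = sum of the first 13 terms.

Over m = 0..12: Σm = 78, Σm² = 650.
Total = (3)·650 + (-1)·78 + (-4)·13 = 1820.

1820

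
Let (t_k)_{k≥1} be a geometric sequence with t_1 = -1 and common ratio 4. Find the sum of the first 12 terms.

t_k = (-1)·4^(k-1).
S = (-1)·(4^12 - 1)/(4 - 1) = (-1)·(16777216 - 1)/(3) = -5592405.

-5592405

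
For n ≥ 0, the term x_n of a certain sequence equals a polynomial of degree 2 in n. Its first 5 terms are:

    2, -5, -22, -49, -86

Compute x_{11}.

1st diffs: -7, -17, -27, -37.
2nd diffs: -10, -10, -10 (constant).
So x_n = -5n^2 - 2n + 2.
Evaluating at n = 11 gives x_{11} = -625.

-625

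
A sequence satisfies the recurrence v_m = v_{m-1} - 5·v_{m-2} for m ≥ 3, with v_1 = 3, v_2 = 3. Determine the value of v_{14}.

Applying the relation repeatedly:
v_3 = -12, v_4 = -27, v_5 = 33, …, v_{11} = 7593, v_{12} = -9072, v_{13} = -47037, v_{14} = -1677.

-1677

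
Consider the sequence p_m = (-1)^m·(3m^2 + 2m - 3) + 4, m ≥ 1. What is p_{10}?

321

(-1)^10 = 1; 3m^2 + 2m - 3 at m=10 is 317; so p_{10} = 321.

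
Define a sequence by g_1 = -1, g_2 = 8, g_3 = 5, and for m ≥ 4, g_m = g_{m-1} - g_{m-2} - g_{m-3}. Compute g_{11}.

-63

Compute successive terms:
g_4 = -2  g_5 = -15  g_6 = -18  g_7 = -1  g_8 = 32  g_9 = 51  g_{10} = 20  g_{11} = -63.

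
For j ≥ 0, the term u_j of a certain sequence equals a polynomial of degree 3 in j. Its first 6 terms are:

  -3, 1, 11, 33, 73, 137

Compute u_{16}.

4141

1st diffs: 4, 10, 22, 40, 64.
2nd diffs: 6, 12, 18, 24.
3rd diffs: 6, 6, 6 (constant).
So u_j = j^3 + 3j - 3.
Evaluating at j = 16 gives u_{16} = 4141.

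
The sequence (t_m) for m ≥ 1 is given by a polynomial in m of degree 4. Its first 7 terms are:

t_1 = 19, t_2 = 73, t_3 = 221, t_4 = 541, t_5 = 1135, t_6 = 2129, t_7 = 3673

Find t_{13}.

1st diffs: 54, 148, 320, 594, 994, 1544.
2nd diffs: 94, 172, 274, 400, 550.
3rd diffs: 78, 102, 126, 150.
4th diffs: 24, 24, 24 (constant).
Newton forward-difference form: t_m = 19 + 54·C(m-1,1) + 94·C(m-1,2) + 78·C(m-1,3) + 24·C(m-1,4).
At m = 13: m-1 = 12, so t_{13} = 19 + 648 + 6204 + 17160 + 11880 = 35911.

35911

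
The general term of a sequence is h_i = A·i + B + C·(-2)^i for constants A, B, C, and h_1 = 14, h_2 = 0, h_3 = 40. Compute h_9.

1576

Plug in i = 1, 2, 3: A + B - 2C = 14; 2A + B + 4C = 0; 3A + B - 8C = 40.
Subtracting the first from the second: A + 6C = -14.
Subtracting the second from the third: A - 12C = 40.
Solving: C = -3, A = 4, then B = 4.
So h_i = 4·i + 4 + (-3)·(-2)^i; at i=9 this is 1576.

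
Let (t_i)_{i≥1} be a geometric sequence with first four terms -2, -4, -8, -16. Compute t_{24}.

-16777216

Common ratio r = 2.
t_i = (-2)·2^(i-1).
t_{24} = (-2)·2^23 = -16777216.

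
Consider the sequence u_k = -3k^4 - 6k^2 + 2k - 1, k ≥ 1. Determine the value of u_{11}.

-44628

u_{11} = -3·11^4 - 6·11^2 + 2·11 - 1 = -44628.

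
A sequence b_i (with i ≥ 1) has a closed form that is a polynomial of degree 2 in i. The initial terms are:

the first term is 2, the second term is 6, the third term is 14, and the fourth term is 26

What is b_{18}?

1st diffs: 4, 8, 12.
2nd diffs: 4, 4 (constant).
Newton forward-difference form: b_i = 2 + 4·C(i-1,1) + 4·C(i-1,2).
At i = 18: i-1 = 17, so b_{18} = 2 + 68 + 544 = 614.

614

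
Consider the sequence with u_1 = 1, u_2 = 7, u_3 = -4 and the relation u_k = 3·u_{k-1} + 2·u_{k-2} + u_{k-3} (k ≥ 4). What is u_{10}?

Compute successive terms:
u_4 = 3;  u_5 = 8;  u_6 = 26;  u_7 = 97;  u_8 = 351;  u_9 = 1273;  u_{10} = 4618.

4618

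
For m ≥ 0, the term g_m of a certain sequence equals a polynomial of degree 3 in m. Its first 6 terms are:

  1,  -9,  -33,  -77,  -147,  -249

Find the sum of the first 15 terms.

1st diffs: -10, -24, -44, -70, -102.
2nd diffs: -14, -20, -26, -32.
3rd diffs: -6, -6, -6 (constant).
Newton forward-difference form: g_m = 1 + (-10)·C(m,1) + (-14)·C(m,2) + (-6)·C(m,3).
Continuing: …, -389, -573, -807, -1097, …, g_{14} = -3597.
Summing m = 0..14 (15 terms) gives -15595.

-15595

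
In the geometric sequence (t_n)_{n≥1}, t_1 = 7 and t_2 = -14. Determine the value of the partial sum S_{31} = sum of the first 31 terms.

Common ratio r = -2.
t_n = 7·(-2)^(n-1).
S = 7·((-2)^31 - 1)/(-2 - 1) = 7·(-2147483648 - 1)/(-3) = 5010795181.

5010795181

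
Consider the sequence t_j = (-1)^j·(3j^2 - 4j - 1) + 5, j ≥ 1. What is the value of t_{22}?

1368

(-1)^22 = 1; 3j^2 - 4j - 1 at j=22 is 1363; so t_{22} = 1368.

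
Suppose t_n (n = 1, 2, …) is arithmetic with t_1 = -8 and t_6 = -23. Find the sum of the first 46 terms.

Common difference d = (-23 - (-8)) / (6 - 1) = -3.
t_n = -8 + (n - 1)·(-3).
t_{46} = -143; S = 46·(-8 + (-143))/2 = -3473.

-3473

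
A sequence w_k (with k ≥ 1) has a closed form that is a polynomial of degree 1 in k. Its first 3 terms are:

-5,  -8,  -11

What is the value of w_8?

1st diffs: -3, -3 (constant).
So w_k = -3k - 2.
Evaluating at k = 8 gives w_8 = -26.

-26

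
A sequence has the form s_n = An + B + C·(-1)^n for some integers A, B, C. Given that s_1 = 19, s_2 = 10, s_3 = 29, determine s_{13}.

79

Write the equations: A + B - C = 19; 2A + B + C = 10; 3A + B - C = 29.
Subtracting the first from the second: A + 2C = -9.
Subtracting the second from the third: A - 2C = 19.
Solving: C = -7, A = 5, then B = 7.
Hence s_{13} = 5·13 + 7 + (-7)·(-1) = 79.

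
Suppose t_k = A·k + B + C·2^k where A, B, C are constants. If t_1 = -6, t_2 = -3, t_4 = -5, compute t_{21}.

At k = 1, 2, 4: A + B + 2C = -6; 2A + B + 4C = -3; 4A + B + 16C = -5.
Subtracting the first from the second: A + 2C = 3.
Subtracting the second from the third: 2A + 12C = -2.
Solving: C = -1, A = 5, then B = -9.
Therefore t_{21} = 105 + (-9) + (-1)·2097152 = -2097056.

-2097056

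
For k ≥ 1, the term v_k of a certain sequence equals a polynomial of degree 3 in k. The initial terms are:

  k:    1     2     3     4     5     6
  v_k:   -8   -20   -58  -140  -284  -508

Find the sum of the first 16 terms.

1st diffs: -12, -38, -82, -144, -224.
2nd diffs: -26, -44, -62, -80.
3rd diffs: -18, -18, -18 (constant).
So v_k = -3k^3 + 5k^2 - 6k - 4.
Continuing: …, -830, -1268, -1840, -2564, …, v_{16} = -11108.
Summing k = 1..16 (16 terms) gives -48888.

-48888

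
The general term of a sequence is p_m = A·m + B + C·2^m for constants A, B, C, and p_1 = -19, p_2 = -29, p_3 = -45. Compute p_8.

-809

Plug in m = 1, 2, 3: A + B + 2C = -19; 2A + B + 4C = -29; 3A + B + 8C = -45.
Subtracting the first from the second: A + 2C = -10.
Subtracting the second from the third: A + 4C = -16.
Solving: C = -3, A = -4, then B = -9.
Therefore p_8 = -32 + (-9) + (-3)·256 = -809.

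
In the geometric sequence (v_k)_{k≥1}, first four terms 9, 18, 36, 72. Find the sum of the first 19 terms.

Common ratio r = 2.
v_k = 9·2^(k-1).
S = 9·(2^19 - 1)/(2 - 1) = 9·(524288 - 1)/(1) = 4718583.

4718583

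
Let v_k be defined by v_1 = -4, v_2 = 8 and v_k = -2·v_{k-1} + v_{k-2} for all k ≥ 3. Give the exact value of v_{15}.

Iterate the recurrence:
v_3 = -20, v_4 = 48, v_5 = -116, …, v_{12} = 55440, v_{13} = -133844, v_{14} = 323128, v_{15} = -780100.

-780100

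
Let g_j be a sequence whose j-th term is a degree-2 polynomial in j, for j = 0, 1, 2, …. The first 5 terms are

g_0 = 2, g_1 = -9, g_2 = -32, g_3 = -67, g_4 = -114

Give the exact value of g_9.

1st diffs: -11, -23, -35, -47.
2nd diffs: -12, -12, -12 (constant).
Newton forward-difference form: g_j = 2 + (-11)·C(j,1) + (-12)·C(j,2).
At j = 9: j = 9, so g_9 = 2 - 99 - 432 = -529.

-529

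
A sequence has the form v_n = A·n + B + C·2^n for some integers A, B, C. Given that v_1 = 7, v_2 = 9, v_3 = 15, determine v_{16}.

131045

The three given values yield: A + B + 2C = 7; 2A + B + 4C = 9; 3A + B + 8C = 15.
Subtracting the first from the second: A + 2C = 2.
Subtracting the second from the third: A + 4C = 6.
Solving: C = 2, A = -2, then B = 5.
So v_n = -2·n + 5 + 2·2^n; at n=16 this is 131045.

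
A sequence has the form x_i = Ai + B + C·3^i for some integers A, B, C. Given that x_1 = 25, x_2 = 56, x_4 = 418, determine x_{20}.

17433922034

The three given values yield: A + B + 3C = 25; 2A + B + 9C = 56; 4A + B + 81C = 418.
Subtracting the first from the second: A + 6C = 31.
Subtracting the second from the third: 2A + 72C = 362.
Solving: C = 5, A = 1, then B = 9.
So x_i = 1·i + 9 + 5·3^i; at i=20 this is 17433922034.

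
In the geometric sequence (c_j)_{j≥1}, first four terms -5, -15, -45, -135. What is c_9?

-32805

Common ratio r = 3.
c_j = (-5)·3^(j-1).
c_9 = (-5)·3^8 = -32805.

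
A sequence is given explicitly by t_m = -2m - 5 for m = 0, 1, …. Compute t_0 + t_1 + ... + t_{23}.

-672

Over m = 0..23: Σm = 276.
Total = (-2)·276 + (-5)·24 = -672.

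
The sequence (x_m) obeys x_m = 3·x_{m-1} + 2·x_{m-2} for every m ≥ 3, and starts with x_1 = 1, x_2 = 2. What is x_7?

1268

x_3 = 8; x_4 = 28; x_5 = 100; x_6 = 356; x_7 = 1268.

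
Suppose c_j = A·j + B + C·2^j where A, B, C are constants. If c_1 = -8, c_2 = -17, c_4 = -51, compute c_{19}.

The three given values yield: A + B + 2C = -8; 2A + B + 4C = -17; 4A + B + 16C = -51.
Subtracting the first from the second: A + 2C = -9.
Subtracting the second from the third: 2A + 12C = -34.
Solving: C = -2, A = -5, then B = 1.
So c_j = -5·j + 1 + (-2)·2^j; at j=19 this is -1048670.

-1048670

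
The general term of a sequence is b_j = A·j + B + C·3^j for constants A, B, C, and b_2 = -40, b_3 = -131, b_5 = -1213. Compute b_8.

Write the equations: 2A + B + 9C = -40; 3A + B + 27C = -131; 5A + B + 243C = -1213.
Subtracting the first from the second: A + 18C = -91.
Subtracting the second from the third: 2A + 216C = -1082.
Solving: C = -5, A = -1, then B = 7.
Therefore b_8 = -8 + 7 + (-5)·6561 = -32806.

-32806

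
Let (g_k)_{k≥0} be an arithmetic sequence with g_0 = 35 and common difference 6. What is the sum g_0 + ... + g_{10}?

g_k = 35 + (k - 0)·6.
g_{10} = 95; S = 11·(35 + 95)/2 = 715.

715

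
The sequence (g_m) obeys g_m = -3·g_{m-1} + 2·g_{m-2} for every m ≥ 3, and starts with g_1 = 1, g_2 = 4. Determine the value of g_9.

Iterate the recurrence:
g_3 = -10; g_4 = 38; g_5 = -134; g_6 = 478; g_7 = -1702; g_8 = 6062; g_9 = -21590.

-21590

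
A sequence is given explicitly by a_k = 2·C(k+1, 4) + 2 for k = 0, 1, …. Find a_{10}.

662

C(11, 4) = 330, so a_{10} = 662.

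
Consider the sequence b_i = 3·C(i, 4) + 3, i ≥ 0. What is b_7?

C(7, 4) = 35, so b_7 = 108.

108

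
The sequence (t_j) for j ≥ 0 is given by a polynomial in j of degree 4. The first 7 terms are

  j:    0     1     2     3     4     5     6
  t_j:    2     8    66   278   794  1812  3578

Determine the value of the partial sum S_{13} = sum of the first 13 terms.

150072

1st diffs: 6, 58, 212, 516, 1018, 1766.
2nd diffs: 52, 154, 304, 502, 748.
3rd diffs: 102, 150, 198, 246.
4th diffs: 48, 48, 48 (constant).
Newton forward-difference form: t_j = 2 + 6·C(j,1) + 52·C(j,2) + 102·C(j,3) + 48·C(j,4).
Continuing: …, 6386, 10578, 16544, 24722, …, t_{12} = 49706.
Summing j = 0..12 (13 terms) gives 150072.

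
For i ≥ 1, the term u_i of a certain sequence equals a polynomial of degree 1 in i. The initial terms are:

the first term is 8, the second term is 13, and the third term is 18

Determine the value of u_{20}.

1st diffs: 5, 5 (constant).
So u_i = 5i + 3.
Evaluating at i = 20 gives u_{20} = 103.

103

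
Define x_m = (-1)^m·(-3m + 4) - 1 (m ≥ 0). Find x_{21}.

58

(-1)^21 = -1; -3m + 4 at m=21 is -59; so x_{21} = 58.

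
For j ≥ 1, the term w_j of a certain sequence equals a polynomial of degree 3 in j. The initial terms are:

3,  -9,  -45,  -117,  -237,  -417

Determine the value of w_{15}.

1st diffs: -12, -36, -72, -120, -180.
2nd diffs: -24, -36, -48, -60.
3rd diffs: -12, -12, -12 (constant).
Newton forward-difference form: w_j = 3 + (-12)·C(j-1,1) + (-24)·C(j-1,2) + (-12)·C(j-1,3).
At j = 15: j-1 = 14, so w_{15} = 3 - 168 - 2184 - 4368 = -6717.

-6717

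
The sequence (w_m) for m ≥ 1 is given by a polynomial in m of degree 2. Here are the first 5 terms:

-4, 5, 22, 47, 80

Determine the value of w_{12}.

535

1st diffs: 9, 17, 25, 33.
2nd diffs: 8, 8, 8 (constant).
Newton forward-difference form: w_m = -4 + 9·C(m-1,1) + 8·C(m-1,2).
At m = 12: m-1 = 11, so w_{12} = -4 + 99 + 440 = 535.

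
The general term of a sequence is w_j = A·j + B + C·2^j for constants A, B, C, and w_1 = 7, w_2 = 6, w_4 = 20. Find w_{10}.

Write the equations: A + B + 2C = 7; 2A + B + 4C = 6; 4A + B + 16C = 20.
Subtracting the first from the second: A + 2C = -1.
Subtracting the second from the third: 2A + 12C = 14.
Solving: C = 2, A = -5, then B = 8.
So w_j = -5·j + 8 + 2·2^j; at j=10 this is 2006.

2006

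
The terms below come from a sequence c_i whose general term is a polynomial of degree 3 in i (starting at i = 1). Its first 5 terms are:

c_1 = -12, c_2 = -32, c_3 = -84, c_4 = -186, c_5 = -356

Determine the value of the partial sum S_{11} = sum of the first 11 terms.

-12452

1st diffs: -20, -52, -102, -170.
2nd diffs: -32, -50, -68.
3rd diffs: -18, -18 (constant).
Newton forward-difference form: c_i = -12 + (-20)·C(i-1,1) + (-32)·C(i-1,2) + (-18)·C(i-1,3).
Continuing: …, -612, -972, -1454, -2076, …, c_{11} = -3812.
Summing i = 1..11 (11 terms) gives -12452.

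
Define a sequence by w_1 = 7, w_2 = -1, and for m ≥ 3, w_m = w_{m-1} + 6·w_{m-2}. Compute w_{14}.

4109195

Step forward from the initial values:
w_3 = 41  w_4 = 35  w_5 = 281  …  w_{11} = 158033  w_{12} = 451571  w_{13} = 1399769  w_{14} = 4109195.
(Characteristic roots are 3 and -2.)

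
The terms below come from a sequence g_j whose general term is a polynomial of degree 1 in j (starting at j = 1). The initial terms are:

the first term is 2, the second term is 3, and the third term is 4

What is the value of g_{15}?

1st diffs: 1, 1 (constant).
So g_j = j + 1.
Evaluating at j = 15 gives g_{15} = 16.

16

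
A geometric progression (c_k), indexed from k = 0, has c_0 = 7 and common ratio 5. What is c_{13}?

c_k = 7·5^(k-0).
c_{13} = 7·5^13 = 8544921875.

8544921875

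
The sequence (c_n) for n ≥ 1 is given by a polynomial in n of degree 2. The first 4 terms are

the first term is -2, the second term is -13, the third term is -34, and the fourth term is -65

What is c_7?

-218

1st diffs: -11, -21, -31.
2nd diffs: -10, -10 (constant).
Newton forward-difference form: c_n = -2 + (-11)·C(n-1,1) + (-10)·C(n-1,2).
At n = 7: n-1 = 6, so c_7 = -2 - 66 - 150 = -218.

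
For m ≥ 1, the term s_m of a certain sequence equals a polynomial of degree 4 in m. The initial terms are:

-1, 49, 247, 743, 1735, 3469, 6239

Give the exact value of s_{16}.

1st diffs: 50, 198, 496, 992, 1734, 2770.
2nd diffs: 148, 298, 496, 742, 1036.
3rd diffs: 150, 198, 246, 294.
4th diffs: 48, 48, 48 (constant).
Newton forward-difference form: s_m = -1 + 50·C(m-1,1) + 148·C(m-1,2) + 150·C(m-1,3) + 48·C(m-1,4).
At m = 16: m-1 = 15, so s_{16} = -1 + 750 + 15540 + 68250 + 65520 = 150059.

150059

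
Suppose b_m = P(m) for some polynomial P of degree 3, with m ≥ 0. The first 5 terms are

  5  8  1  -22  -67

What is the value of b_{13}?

-2452

1st diffs: 3, -7, -23, -45.
2nd diffs: -10, -16, -22.
3rd diffs: -6, -6 (constant).
Newton forward-difference form: b_m = 5 + 3·C(m,1) + (-10)·C(m,2) + (-6)·C(m,3).
At m = 13: m = 13, so b_{13} = 5 + 39 - 780 - 1716 = -2452.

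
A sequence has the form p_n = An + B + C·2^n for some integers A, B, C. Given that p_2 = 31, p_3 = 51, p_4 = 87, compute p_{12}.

The three given values yield: 2A + B + 4C = 31; 3A + B + 8C = 51; 4A + B + 16C = 87.
Subtracting the first from the second: A + 4C = 20.
Subtracting the second from the third: A + 8C = 36.
Solving: C = 4, A = 4, then B = 7.
So p_n = 4·n + 7 + 4·2^n; at n=12 this is 16439.

16439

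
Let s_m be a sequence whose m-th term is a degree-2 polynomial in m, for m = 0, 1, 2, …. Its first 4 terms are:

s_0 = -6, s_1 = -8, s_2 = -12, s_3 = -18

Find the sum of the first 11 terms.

-506

1st diffs: -2, -4, -6.
2nd diffs: -2, -2 (constant).
Newton forward-difference form: s_m = -6 + (-2)·C(m,1) + (-2)·C(m,2).
Continuing: …, -26, -36, -48, -62, …, s_{10} = -116.
Summing m = 0..10 (11 terms) gives -506.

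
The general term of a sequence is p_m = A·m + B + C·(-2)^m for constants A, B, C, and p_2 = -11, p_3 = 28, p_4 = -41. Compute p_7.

The three given values yield: 2A + B + 4C = -11; 3A + B - 8C = 28; 4A + B + 16C = -41.
Subtracting the first from the second: A - 12C = 39.
Subtracting the second from the third: A + 24C = -69.
Solving: C = -3, A = 3, then B = -5.
Therefore p_7 = 21 + (-5) + (-3)·(-128) = 400.

400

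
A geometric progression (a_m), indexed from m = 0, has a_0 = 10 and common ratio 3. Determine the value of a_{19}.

11622614670

a_m = 10·3^(m-0).
a_{19} = 10·3^19 = 11622614670.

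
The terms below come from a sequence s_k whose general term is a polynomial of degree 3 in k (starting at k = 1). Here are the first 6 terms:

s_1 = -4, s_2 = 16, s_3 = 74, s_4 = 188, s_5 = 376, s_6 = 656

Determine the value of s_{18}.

17744

1st diffs: 20, 58, 114, 188, 280.
2nd diffs: 38, 56, 74, 92.
3rd diffs: 18, 18, 18 (constant).
So s_k = 3k^3 + k^2 - 4k - 4.
Evaluating at k = 18 gives s_{18} = 17744.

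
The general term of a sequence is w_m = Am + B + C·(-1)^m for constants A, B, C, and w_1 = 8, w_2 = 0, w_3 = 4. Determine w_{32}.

The three given values yield: A + B - C = 8; 2A + B + C = 0; 3A + B - C = 4.
Subtracting the first from the second: A + 2C = -8.
Subtracting the second from the third: A - 2C = 4.
Solving: C = -3, A = -2, then B = 7.
Hence w_{32} = -2·32 + 7 + (-3)·1 = -60.

-60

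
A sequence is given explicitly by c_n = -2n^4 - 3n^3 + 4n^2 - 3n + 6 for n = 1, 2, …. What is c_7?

-5650

c_7 = -2·7^4 - 3·7^3 + 4·7^2 - 3·7 + 6 = -5650.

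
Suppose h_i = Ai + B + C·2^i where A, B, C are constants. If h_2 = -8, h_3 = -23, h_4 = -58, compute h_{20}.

At i = 2, 3, 4: 2A + B + 4C = -8; 3A + B + 8C = -23; 4A + B + 16C = -58.
Subtracting the first from the second: A + 4C = -15.
Subtracting the second from the third: A + 8C = -35.
Solving: C = -5, A = 5, then B = 2.
So h_i = 5·i + 2 + (-5)·2^i; at i=20 this is -5242778.

-5242778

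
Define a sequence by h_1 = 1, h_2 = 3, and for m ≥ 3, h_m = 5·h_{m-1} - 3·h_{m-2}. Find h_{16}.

h_3 = 12  h_4 = 51  h_5 = 219  …  h_{13} = 25719609  h_{14} = 110665707  h_{15} = 476169708  h_{16} = 2048851419.

2048851419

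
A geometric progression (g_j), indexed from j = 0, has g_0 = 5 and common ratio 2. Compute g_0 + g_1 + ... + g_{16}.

655355

g_j = 5·2^(j-0).
S = 5·(2^17 - 1)/(2 - 1) = 5·(131072 - 1)/(1) = 655355.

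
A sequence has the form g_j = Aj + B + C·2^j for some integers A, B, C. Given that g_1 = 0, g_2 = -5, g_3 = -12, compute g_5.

-42

Plug in j = 1, 2, 3: A + B + 2C = 0; 2A + B + 4C = -5; 3A + B + 8C = -12.
Subtracting the first from the second: A + 2C = -5.
Subtracting the second from the third: A + 4C = -7.
Solving: C = -1, A = -3, then B = 5.
Therefore g_5 = -15 + 5 + (-1)·32 = -42.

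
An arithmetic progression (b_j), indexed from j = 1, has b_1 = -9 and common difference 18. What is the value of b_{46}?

b_j = -9 + (j - 1)·18.
b_{46} = -9 + 45·18 = 801.

801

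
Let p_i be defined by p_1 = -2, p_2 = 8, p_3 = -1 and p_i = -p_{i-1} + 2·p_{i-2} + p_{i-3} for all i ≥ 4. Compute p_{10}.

327

Applying the relation repeatedly:
p_4 = 15  p_5 = -9  p_6 = 38  p_7 = -41  p_8 = 108  p_9 = -152  p_{10} = 327.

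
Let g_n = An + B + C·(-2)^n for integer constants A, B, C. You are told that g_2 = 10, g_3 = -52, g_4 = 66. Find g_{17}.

At n = 2, 3, 4: 2A + B + 4C = 10; 3A + B - 8C = -52; 4A + B + 16C = 66.
Subtracting the first from the second: A - 12C = -62.
Subtracting the second from the third: A + 24C = 118.
Solving: C = 5, A = -2, then B = -6.
Therefore g_{17} = -34 + (-6) + 5·(-131072) = -655400.

-655400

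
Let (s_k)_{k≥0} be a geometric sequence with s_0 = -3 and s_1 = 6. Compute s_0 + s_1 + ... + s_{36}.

Common ratio r = -2.
s_k = (-3)·(-2)^(k-0).
S = (-3)·((-2)^37 - 1)/(-2 - 1) = (-3)·(-137438953472 - 1)/(-3) = -137438953473.

-137438953473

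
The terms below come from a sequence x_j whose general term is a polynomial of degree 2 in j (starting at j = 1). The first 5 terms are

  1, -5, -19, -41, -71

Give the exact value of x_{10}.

1st diffs: -6, -14, -22, -30.
2nd diffs: -8, -8, -8 (constant).
Newton forward-difference form: x_j = 1 + (-6)·C(j-1,1) + (-8)·C(j-1,2).
At j = 10: j-1 = 9, so x_{10} = 1 - 54 - 288 = -341.

-341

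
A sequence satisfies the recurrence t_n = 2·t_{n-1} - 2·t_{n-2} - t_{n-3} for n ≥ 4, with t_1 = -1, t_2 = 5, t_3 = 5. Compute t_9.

t_4 = 1; t_5 = -13; t_6 = -33; t_7 = -41; t_8 = -3; t_9 = 109.

109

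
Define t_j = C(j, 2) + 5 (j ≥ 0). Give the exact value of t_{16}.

125

C(16, 2) = 120, so t_{16} = 125.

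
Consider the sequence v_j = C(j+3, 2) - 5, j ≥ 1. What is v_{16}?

C(19, 2) = 171, so v_{16} = 166.

166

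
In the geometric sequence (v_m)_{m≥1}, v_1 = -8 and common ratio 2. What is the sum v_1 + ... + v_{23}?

v_m = (-8)·2^(m-1).
S = (-8)·(2^23 - 1)/(2 - 1) = (-8)·(8388608 - 1)/(1) = -67108856.

-67108856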